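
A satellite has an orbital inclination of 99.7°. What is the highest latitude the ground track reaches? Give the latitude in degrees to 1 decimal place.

Retrograde orbit: the ground track reaches ±(180° − i) = ±(180 − 99.7) = ±80.3°.

80.3°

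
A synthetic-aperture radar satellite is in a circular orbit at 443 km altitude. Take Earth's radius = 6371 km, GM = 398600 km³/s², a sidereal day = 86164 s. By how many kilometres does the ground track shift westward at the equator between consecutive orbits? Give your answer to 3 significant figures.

Semi-major axis a = 6371 + 443 = 6814 km. Period T = 2π√(a³/μ) = 2π√(6814³/398600) = 5597.8 s = 93.30 min.
During one orbit Earth rotates (5597.8 / 86164) × 360° = 23.39°.
At the equator that is 23.39° × (2π·6371/360) km/° = 23.39 × 111.2 = 2601 km.

2600 km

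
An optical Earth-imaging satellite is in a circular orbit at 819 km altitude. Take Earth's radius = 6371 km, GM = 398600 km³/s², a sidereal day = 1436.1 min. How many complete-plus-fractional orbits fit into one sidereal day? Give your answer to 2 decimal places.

14.20

Semi-major axis a = 6371 + 819 = 7190 km. Period T = 2π√(a³/μ) = 2π√(7190³/398600) = 6067.4 s = 101.12 min.
Orbits per sidereal day = 86166 / 6067.4 = 14.201.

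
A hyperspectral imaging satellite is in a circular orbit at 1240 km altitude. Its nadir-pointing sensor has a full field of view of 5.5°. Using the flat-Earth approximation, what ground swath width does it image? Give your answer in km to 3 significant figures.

119 km

Half-angle = 5.5°/2 = 2.75°.
Swath width ≈ 2h·tan(θ/2) = 2 × 1240 × tan(2.75°) = 119.1 km.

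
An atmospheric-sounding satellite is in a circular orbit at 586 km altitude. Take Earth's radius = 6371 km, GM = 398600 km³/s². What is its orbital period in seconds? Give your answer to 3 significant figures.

5770 seconds

Semi-major axis a = 6371 + 586 = 6957 km. Period T = 2π√(a³/μ) = 2π√(6957³/398600) = 5774.9 s = 96.25 min.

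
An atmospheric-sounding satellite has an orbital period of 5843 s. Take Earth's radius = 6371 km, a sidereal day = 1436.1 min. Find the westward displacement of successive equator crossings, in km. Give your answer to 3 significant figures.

2710 km

During one orbit Earth rotates (5843.0 / 86166) × 360° = 24.41°.
At the equator that is 24.41° × (2π·6371/360) km/° = 24.41 × 111.2 = 2714 km.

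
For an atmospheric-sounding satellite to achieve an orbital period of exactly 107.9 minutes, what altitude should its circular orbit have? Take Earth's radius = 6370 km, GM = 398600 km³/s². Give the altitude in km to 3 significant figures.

T = 107.9 min = 6474.0 s.
From T = 2π√(a³/μ): a = (μ T²/4π²)^(1/3) = (398600 × 6474.0² / 4π²)^(1/3) = 7508 km.
Altitude h = a − R = 7508 − 6370 = 1138 km.

1140 km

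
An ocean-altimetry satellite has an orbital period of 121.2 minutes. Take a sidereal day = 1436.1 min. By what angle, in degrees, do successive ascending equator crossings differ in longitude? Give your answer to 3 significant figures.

T = 121.2 min = 7272.0 s.
During one orbit Earth rotates (7272.0 / 86166) × 360° = 30.38°.

30.4°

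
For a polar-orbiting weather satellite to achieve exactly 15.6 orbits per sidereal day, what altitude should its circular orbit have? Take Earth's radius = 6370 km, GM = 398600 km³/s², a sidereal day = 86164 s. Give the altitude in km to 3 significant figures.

Required period T = 86164 / 15.6 = 5523.3 s.
From T = 2π√(a³/μ): a = (μ T²/4π²)^(1/3) = (398600 × 5523.3² / 4π²)^(1/3) = 6753 km.
Altitude h = a − R = 6753 − 6370 = 383 km.

383 km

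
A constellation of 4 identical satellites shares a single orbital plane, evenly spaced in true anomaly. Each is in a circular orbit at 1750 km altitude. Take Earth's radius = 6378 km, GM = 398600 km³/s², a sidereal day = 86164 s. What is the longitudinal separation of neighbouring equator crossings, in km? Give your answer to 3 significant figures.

Semi-major axis a = 6378 + 1750 = 8128 km. Period T = 2π√(a³/μ) = 2π√(8128³/398600) = 7292.7 s = 121.54 min.
Single-satellite node shift = (7292.7/86164) × 360° = 30.47°.
With 4 satellites evenly phased, successive equator crossings are 30.47/4 = 7.617° apart.
That is 7.617 × 111.3 = 848 km at the equator.

848 km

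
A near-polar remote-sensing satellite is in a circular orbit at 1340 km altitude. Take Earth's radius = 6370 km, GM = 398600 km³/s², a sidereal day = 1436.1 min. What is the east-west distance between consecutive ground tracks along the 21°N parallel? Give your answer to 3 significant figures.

Semi-major axis a = 6370 + 1340 = 7710 km. Period T = 2π√(a³/μ) = 2π√(7710³/398600) = 6737.4 s = 112.29 min.
Node shift per orbit = (6737.4/86166) × 360° = 28.15°.
Equatorial spacing = 28.15 × 111.2 km/° = 3130 km.
At 21° latitude, spacing = 3130 × cos(21°) = 2922 km.

2920 km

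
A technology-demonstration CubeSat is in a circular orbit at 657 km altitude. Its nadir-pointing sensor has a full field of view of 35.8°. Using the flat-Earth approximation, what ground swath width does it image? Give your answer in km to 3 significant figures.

424 km

Half-angle = 35.8°/2 = 17.9°.
Swath width ≈ 2h·tan(θ/2) = 2 × 657 × tan(17.9°) = 424.4 km.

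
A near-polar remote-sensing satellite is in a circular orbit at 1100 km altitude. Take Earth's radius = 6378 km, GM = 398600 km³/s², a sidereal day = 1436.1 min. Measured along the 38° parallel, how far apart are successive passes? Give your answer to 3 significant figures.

2360 km

Semi-major axis a = 6378 + 1100 = 7478 km. Period T = 2π√(a³/μ) = 2π√(7478³/398600) = 6435.6 s = 107.26 min.
Node shift per orbit = (6435.6/86166) × 360° = 26.89°.
Equatorial spacing = 26.89 × 111.3 km/° = 2993 km.
At 38° latitude, spacing = 2993 × cos(38°) = 2359 km.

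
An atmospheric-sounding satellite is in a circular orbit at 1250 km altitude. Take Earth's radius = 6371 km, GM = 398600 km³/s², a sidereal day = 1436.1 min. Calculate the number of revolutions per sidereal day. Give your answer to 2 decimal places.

Semi-major axis a = 6371 + 1250 = 7621 km. Period T = 2π√(a³/μ) = 2π√(7621³/398600) = 6621.1 s = 110.35 min.
Orbits per sidereal day = 86166 / 6621.1 = 13.014.

13.01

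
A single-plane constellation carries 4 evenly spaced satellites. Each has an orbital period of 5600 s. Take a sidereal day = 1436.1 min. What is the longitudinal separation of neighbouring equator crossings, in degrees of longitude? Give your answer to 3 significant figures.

Single-satellite node shift = (5600.0/86166) × 360° = 23.40°.
With 4 satellites evenly phased, successive equator crossings are 23.40/4 = 5.849° apart.

5.85°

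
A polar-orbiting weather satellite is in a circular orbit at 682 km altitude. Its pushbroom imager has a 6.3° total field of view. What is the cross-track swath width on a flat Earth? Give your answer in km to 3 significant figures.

Half-angle = 6.3°/2 = 3.15°.
Swath width ≈ 2h·tan(θ/2) = 2 × 682 × tan(3.15°) = 75.1 km.

75.1 km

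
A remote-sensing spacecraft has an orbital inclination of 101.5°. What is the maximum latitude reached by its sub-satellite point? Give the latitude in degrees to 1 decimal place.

78.5°

Retrograde orbit: the ground track reaches ±(180° − i) = ±(180 − 101.5) = ±78.5°.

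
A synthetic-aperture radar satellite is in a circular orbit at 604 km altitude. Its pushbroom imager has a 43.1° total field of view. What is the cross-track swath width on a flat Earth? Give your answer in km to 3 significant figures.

Half-angle = 43.1°/2 = 21.55°.
Swath width ≈ 2h·tan(θ/2) = 2 × 604 × tan(21.55°) = 477.1 km.

477 km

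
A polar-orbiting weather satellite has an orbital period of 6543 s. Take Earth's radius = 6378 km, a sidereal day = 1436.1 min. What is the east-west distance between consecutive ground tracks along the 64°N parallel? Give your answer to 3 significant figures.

1330 km

Node shift per orbit = (6543.0/86166) × 360° = 27.34°.
Equatorial spacing = 27.34 × 111.3 km/° = 3043 km.
At 64° latitude, spacing = 3043 × cos(64°) = 1334 km.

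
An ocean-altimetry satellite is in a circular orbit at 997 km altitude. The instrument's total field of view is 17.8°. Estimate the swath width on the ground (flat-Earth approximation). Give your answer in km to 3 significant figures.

312 km

Half-angle = 17.8°/2 = 8.9°.
Swath width ≈ 2h·tan(θ/2) = 2 × 997 × tan(8.9°) = 312.3 km.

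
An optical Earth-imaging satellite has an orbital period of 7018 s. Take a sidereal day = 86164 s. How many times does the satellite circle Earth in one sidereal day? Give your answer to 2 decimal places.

Orbits per sidereal day = 86164 / 7018.0 = 12.278.

12.28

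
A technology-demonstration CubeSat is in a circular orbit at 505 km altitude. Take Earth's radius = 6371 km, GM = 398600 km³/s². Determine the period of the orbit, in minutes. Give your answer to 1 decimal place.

Semi-major axis a = 6371 + 505 = 6876 km. Period T = 2π√(a³/μ) = 2π√(6876³/398600) = 5674.3 s = 94.57 min.

94.6 min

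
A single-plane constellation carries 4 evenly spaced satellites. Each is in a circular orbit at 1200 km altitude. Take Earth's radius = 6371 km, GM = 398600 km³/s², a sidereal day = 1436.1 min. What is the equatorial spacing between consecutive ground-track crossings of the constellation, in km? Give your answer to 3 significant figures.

761 km

Semi-major axis a = 6371 + 1200 = 7571 km. Period T = 2π√(a³/μ) = 2π√(7571³/398600) = 6556.0 s = 109.27 min.
Single-satellite node shift = (6556.0/86166) × 360° = 27.39°.
With 4 satellites evenly phased, successive equator crossings are 27.39/4 = 6.848° apart.
That is 6.848 × 111.2 = 761 km at the equator.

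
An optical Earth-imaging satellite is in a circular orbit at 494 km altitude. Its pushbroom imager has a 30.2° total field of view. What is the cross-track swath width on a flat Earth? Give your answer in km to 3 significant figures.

Half-angle = 30.2°/2 = 15.1°.
Swath width ≈ 2h·tan(θ/2) = 2 × 494 × tan(15.1°) = 266.6 km.

267 km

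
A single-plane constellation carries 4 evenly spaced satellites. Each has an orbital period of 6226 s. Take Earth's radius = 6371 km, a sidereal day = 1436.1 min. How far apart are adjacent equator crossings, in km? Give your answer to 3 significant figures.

723 km

Single-satellite node shift = (6226.0/86166) × 360° = 26.01°.
With 4 satellites evenly phased, successive equator crossings are 26.01/4 = 6.503° apart.
That is 6.503 × 111.2 = 723 km at the equator.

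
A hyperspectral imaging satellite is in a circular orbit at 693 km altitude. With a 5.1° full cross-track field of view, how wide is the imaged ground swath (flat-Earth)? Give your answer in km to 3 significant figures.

61.7 km

Half-angle = 5.1°/2 = 2.55°.
Swath width ≈ 2h·tan(θ/2) = 2 × 693 × tan(2.55°) = 61.7 km.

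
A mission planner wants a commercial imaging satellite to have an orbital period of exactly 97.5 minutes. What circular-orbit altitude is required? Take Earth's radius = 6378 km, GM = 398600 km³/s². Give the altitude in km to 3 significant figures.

T = 97.5 min = 5850.0 s.
From T = 2π√(a³/μ): a = (μ T²/4π²)^(1/3) = (398600 × 5850.0² / 4π²)^(1/3) = 7017 km.
Altitude h = a − R = 7017 − 6378 = 639 km.

639 km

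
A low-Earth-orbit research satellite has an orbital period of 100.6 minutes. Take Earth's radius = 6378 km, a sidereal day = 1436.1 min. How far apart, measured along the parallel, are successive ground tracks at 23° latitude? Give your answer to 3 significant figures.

2580 km

T = 100.6 min = 6036.0 s.
Node shift per orbit = (6036.0/86166) × 360° = 25.22°.
Equatorial spacing = 25.22 × 111.3 km/° = 2807 km.
At 23° latitude, spacing = 2807 × cos(23°) = 2584 km.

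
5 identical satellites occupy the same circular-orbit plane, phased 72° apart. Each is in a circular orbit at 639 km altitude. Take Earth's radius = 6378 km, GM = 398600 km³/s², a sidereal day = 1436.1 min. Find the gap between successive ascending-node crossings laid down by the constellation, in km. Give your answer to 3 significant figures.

544 km

Semi-major axis a = 6378 + 639 = 7017 km. Period T = 2π√(a³/μ) = 2π√(7017³/398600) = 5849.8 s = 97.50 min.
Single-satellite node shift = (5849.8/86166) × 360° = 24.44°.
With 5 satellites evenly phased, successive equator crossings are 24.44/5 = 4.888° apart.
That is 4.888 × 111.3 = 544 km at the equator.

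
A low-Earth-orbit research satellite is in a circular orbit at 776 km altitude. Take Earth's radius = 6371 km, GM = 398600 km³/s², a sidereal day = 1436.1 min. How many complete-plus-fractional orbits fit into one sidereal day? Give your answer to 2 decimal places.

Semi-major axis a = 6371 + 776 = 7147 km. Period T = 2π√(a³/μ) = 2π√(7147³/398600) = 6013.1 s = 100.22 min.
Orbits per sidereal day = 86166 / 6013.1 = 14.330.

14.33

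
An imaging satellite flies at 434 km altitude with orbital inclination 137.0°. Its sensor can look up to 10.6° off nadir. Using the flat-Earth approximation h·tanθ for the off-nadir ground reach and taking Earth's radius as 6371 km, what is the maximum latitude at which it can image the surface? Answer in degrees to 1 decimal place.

Retrograde orbit: the ground track reaches ±(180° − i) = ±(180 − 137.0) = ±43.0°.
Sensor half-swath on the ground ≈ 434·tan(10.6°) = 81 km = 0.73° of latitude.
Maximum observable latitude ≈ 43.0 + 0.73 = 43.7°.

43.7°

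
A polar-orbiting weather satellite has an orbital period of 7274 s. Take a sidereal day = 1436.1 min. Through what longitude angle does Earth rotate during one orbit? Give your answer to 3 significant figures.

During one orbit Earth rotates (7274.0 / 86166) × 360° = 30.39°.

30.4°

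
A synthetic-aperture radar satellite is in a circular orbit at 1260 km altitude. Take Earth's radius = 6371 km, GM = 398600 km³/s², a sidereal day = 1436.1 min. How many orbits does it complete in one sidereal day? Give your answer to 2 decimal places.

Semi-major axis a = 6371 + 1260 = 7631 km. Period T = 2π√(a³/μ) = 2π√(7631³/398600) = 6634.1 s = 110.57 min.
Orbits per sidereal day = 86166 / 6634.1 = 12.988.

12.99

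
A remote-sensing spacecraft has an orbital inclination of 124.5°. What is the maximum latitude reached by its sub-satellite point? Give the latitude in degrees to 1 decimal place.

Retrograde orbit: the ground track reaches ±(180° − i) = ±(180 − 124.5) = ±55.5°.

55.5°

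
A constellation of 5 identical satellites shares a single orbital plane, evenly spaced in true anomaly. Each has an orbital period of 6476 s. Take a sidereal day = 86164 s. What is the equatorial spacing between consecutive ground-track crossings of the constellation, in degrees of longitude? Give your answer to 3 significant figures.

Single-satellite node shift = (6476.0/86164) × 360° = 27.06°.
With 5 satellites evenly phased, successive equator crossings are 27.06/5 = 5.411° apart.

5.41°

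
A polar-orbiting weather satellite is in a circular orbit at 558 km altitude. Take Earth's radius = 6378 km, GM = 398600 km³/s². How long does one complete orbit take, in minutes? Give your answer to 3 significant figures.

95.8 min

Semi-major axis a = 6378 + 558 = 6936 km. Period T = 2π√(a³/μ) = 2π√(6936³/398600) = 5748.8 s = 95.81 min.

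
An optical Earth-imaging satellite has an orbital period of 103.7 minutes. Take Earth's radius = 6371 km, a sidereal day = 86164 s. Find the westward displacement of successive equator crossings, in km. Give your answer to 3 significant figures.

T = 103.7 min = 6222.0 s.
During one orbit Earth rotates (6222.0 / 86164) × 360° = 26.00°.
At the equator that is 26.00° × (2π·6371/360) km/° = 26.00 × 111.2 = 2891 km.

2890 km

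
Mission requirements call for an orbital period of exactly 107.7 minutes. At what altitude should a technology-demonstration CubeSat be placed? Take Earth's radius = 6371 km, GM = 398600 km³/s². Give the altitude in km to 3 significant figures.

T = 107.7 min = 6462.0 s.
From T = 2π√(a³/μ): a = (μ T²/4π²)^(1/3) = (398600 × 6462.0² / 4π²)^(1/3) = 7498 km.
Altitude h = a − R = 7498 − 6371 = 1127 km.

1130 km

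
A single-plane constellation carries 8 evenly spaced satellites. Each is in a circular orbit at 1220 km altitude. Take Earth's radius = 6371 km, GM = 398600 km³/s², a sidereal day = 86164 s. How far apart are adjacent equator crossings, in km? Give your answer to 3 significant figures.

382 km

Semi-major axis a = 6371 + 1220 = 7591 km. Period T = 2π√(a³/μ) = 2π√(7591³/398600) = 6582.0 s = 109.70 min.
Single-satellite node shift = (6582.0/86164) × 360° = 27.50°.
With 8 satellites evenly phased, successive equator crossings are 27.50/8 = 3.438° apart.
That is 3.438 × 111.2 = 382 km at the equator.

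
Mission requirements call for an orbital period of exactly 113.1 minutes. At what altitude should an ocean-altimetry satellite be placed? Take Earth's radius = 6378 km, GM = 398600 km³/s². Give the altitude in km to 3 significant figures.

T = 113.1 min = 6786.0 s.
From T = 2π√(a³/μ): a = (μ T²/4π²)^(1/3) = (398600 × 6786.0² / 4π²)^(1/3) = 7747 km.
Altitude h = a − R = 7747 − 6378 = 1369 km.

1370 km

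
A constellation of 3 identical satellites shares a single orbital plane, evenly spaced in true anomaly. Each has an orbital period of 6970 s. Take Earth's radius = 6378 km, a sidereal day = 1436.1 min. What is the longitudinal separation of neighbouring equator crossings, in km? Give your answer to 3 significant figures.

Single-satellite node shift = (6970.0/86166) × 360° = 29.12°.
With 3 satellites evenly phased, successive equator crossings are 29.12/3 = 9.707° apart.
That is 9.707 × 111.3 = 1081 km at the equator.

1080 km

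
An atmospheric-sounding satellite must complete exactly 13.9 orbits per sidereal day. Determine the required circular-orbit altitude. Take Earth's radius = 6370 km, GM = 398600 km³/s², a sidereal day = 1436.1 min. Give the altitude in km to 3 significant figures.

924 km

Required period T = 86166 / 13.9 = 6199.0 s.
From T = 2π√(a³/μ): a = (μ T²/4π²)^(1/3) = (398600 × 6199.0² / 4π²)^(1/3) = 7294 km.
Altitude h = a − R = 7294 − 6370 = 924 km.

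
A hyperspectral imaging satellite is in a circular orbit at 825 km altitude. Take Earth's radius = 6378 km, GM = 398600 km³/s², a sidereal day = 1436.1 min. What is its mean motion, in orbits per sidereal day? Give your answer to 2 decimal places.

Semi-major axis a = 6378 + 825 = 7203 km. Period T = 2π√(a³/μ) = 2π√(7203³/398600) = 6083.9 s = 101.40 min.
Orbits per sidereal day = 86166 / 6083.9 = 14.163.

14.16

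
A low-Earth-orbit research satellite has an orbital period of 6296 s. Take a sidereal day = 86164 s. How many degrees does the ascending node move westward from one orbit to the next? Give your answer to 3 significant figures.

During one orbit Earth rotates (6296.0 / 86164) × 360° = 26.31°.

26.3°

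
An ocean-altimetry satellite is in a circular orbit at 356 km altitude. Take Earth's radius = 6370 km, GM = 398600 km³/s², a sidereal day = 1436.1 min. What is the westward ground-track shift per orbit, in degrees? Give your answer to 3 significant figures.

22.9°

Semi-major axis a = 6370 + 356 = 6726 km. Period T = 2π√(a³/μ) = 2π√(6726³/398600) = 5489.7 s = 91.49 min.
During one orbit Earth rotates (5489.7 / 86166) × 360° = 22.94°.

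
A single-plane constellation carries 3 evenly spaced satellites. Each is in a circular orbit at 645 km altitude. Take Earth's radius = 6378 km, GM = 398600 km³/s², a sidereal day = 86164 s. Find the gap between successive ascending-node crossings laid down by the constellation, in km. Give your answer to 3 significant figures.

Semi-major axis a = 6378 + 645 = 7023 km. Period T = 2π√(a³/μ) = 2π√(7023³/398600) = 5857.3 s = 97.62 min.
Single-satellite node shift = (5857.3/86164) × 360° = 24.47°.
With 3 satellites evenly phased, successive equator crossings are 24.47/3 = 8.157° apart.
That is 8.157 × 111.3 = 908 km at the equator.

908 km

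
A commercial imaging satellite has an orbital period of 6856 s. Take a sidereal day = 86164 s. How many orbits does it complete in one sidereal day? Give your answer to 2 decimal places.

Orbits per sidereal day = 86164 / 6856.0 = 12.568.

12.57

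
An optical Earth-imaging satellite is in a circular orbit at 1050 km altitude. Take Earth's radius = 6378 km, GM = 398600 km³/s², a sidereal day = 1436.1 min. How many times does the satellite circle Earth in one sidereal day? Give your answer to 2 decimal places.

13.52

Semi-major axis a = 6378 + 1050 = 7428 km. Period T = 2π√(a³/μ) = 2π√(7428³/398600) = 6371.2 s = 106.19 min.
Orbits per sidereal day = 86166 / 6371.2 = 13.524.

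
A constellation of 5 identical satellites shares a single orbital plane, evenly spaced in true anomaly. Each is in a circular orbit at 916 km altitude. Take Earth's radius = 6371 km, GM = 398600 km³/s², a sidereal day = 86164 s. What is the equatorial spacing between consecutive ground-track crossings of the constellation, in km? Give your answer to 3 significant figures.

575 km

Semi-major axis a = 6371 + 916 = 7287 km. Period T = 2π√(a³/μ) = 2π√(7287³/398600) = 6190.6 s = 103.18 min.
Single-satellite node shift = (6190.6/86164) × 360° = 25.86°.
With 5 satellites evenly phased, successive equator crossings are 25.86/5 = 5.173° apart.
That is 5.173 × 111.2 = 575 km at the equator.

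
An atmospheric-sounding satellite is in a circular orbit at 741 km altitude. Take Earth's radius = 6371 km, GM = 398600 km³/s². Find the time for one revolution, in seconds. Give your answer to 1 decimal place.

Semi-major axis a = 6371 + 741 = 7112 km. Period T = 2π√(a³/μ) = 2π√(7112³/398600) = 5969.0 s = 99.48 min.

5969.0 seconds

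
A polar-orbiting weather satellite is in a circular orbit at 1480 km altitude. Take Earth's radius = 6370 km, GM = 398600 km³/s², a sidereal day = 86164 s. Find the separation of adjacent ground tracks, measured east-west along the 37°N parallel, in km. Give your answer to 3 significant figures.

Semi-major axis a = 6370 + 1480 = 7850 km. Period T = 2π√(a³/μ) = 2π√(7850³/398600) = 6921.7 s = 115.36 min.
Node shift per orbit = (6921.7/86164) × 360° = 28.92°.
Equatorial spacing = 28.92 × 111.2 km/° = 3215 km.
At 37° latitude, spacing = 3215 × cos(37°) = 2568 km.

2570 km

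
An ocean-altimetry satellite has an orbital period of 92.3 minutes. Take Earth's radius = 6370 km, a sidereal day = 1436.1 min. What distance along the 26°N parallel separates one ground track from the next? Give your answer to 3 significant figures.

T = 92.3 min = 5538.0 s.
Node shift per orbit = (5538.0/86166) × 360° = 23.14°.
Equatorial spacing = 23.14 × 111.2 km/° = 2572 km.
At 26° latitude, spacing = 2572 × cos(26°) = 2312 km.

2310 km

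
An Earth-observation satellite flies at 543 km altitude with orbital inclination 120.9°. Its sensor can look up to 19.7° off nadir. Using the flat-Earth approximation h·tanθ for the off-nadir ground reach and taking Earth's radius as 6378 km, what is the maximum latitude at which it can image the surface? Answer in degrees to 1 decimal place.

60.8°

Retrograde orbit: the ground track reaches ±(180° − i) = ±(180 − 120.9) = ±59.1°.
Sensor half-swath on the ground ≈ 543·tan(19.7°) = 194 km = 1.75° of latitude.
Maximum observable latitude ≈ 59.1 + 1.75 = 60.8°.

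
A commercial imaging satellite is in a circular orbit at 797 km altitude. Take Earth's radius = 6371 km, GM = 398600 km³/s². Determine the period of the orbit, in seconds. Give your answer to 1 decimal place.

Semi-major axis a = 6371 + 797 = 7168 km. Period T = 2π√(a³/μ) = 2π√(7168³/398600) = 6039.6 s = 100.66 min.

6039.6 seconds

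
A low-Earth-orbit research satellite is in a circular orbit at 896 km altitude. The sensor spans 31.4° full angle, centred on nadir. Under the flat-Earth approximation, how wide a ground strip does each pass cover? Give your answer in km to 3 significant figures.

504 km

Half-angle = 31.4°/2 = 15.7°.
Swath width ≈ 2h·tan(θ/2) = 2 × 896 × tan(15.7°) = 503.7 km.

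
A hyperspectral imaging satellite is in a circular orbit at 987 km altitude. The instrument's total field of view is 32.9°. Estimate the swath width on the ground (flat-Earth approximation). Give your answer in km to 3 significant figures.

583 km

Half-angle = 32.9°/2 = 16.45°.
Swath width ≈ 2h·tan(θ/2) = 2 × 987 × tan(16.45°) = 582.9 km.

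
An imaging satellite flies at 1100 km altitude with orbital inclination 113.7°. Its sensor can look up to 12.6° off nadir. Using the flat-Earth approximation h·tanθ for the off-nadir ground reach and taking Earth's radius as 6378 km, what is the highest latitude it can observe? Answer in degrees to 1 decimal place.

Retrograde orbit: the ground track reaches ±(180° − i) = ±(180 − 113.7) = ±66.3°.
Sensor half-swath on the ground ≈ 1100·tan(12.6°) = 246 km = 2.21° of latitude.
Maximum observable latitude ≈ 66.3 + 2.21 = 68.5°.

68.5°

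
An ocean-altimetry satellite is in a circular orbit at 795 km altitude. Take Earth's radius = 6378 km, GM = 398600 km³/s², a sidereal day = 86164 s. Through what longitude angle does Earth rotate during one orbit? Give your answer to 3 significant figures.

Semi-major axis a = 6378 + 795 = 7173 km. Period T = 2π√(a³/μ) = 2π√(7173³/398600) = 6045.9 s = 100.77 min.
During one orbit Earth rotates (6045.9 / 86164) × 360° = 25.26°.

25.3°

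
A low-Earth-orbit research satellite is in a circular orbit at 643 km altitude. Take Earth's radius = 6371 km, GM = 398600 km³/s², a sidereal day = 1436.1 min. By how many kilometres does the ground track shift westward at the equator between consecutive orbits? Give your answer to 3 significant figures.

Semi-major axis a = 6371 + 643 = 7014 km. Period T = 2π√(a³/μ) = 2π√(7014³/398600) = 5846.0 s = 97.43 min.
During one orbit Earth rotates (5846.0 / 86166) × 360° = 24.42°.
At the equator that is 24.42° × (2π·6371/360) km/° = 24.42 × 111.2 = 2716 km.

2720 km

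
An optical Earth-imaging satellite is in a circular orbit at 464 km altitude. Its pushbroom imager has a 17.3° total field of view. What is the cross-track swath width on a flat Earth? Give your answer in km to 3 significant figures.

141 km

Half-angle = 17.3°/2 = 8.65°.
Swath width ≈ 2h·tan(θ/2) = 2 × 464 × tan(8.65°) = 141.2 km.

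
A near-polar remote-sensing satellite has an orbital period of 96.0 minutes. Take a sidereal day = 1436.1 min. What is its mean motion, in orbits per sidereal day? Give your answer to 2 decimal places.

14.96

T = 96.0 min = 5760.0 s.
Orbits per sidereal day = 86166 / 5760.0 = 14.959.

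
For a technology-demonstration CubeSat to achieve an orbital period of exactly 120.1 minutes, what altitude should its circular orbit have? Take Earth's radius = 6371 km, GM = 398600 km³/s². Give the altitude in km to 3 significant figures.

1690 km

T = 120.1 min = 7206.0 s.
From T = 2π√(a³/μ): a = (μ T²/4π²)^(1/3) = (398600 × 7206.0² / 4π²)^(1/3) = 8063 km.
Altitude h = a − R = 8063 − 6371 = 1692 km.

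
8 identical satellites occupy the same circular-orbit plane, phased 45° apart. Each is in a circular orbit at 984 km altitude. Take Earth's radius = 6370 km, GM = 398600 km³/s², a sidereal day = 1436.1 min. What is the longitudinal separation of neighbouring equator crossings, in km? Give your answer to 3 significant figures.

364 km

Semi-major axis a = 6370 + 984 = 7354 km. Period T = 2π√(a³/μ) = 2π√(7354³/398600) = 6276.2 s = 104.60 min.
Single-satellite node shift = (6276.2/86166) × 360° = 26.22°.
With 8 satellites evenly phased, successive equator crossings are 26.22/8 = 3.278° apart.
That is 3.278 × 111.2 = 364 km at the equator.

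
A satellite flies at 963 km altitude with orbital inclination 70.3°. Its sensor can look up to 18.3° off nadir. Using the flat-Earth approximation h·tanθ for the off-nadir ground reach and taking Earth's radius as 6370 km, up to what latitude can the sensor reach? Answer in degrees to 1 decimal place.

73.2°

For a prograde orbit the ground track reaches latitude ±i = ±70.3°.
Sensor half-swath on the ground ≈ 963·tan(18.3°) = 318 km = 2.86° of latitude.
Maximum observable latitude ≈ 70.3 + 2.86 = 73.2°.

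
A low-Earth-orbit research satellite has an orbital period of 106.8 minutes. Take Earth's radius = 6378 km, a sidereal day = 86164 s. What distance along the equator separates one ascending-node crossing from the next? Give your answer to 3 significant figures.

T = 106.8 min = 6408.0 s.
During one orbit Earth rotates (6408.0 / 86164) × 360° = 26.77°.
At the equator that is 26.77° × (2π·6378/360) km/° = 26.77 × 111.3 = 2980 km.

2980 km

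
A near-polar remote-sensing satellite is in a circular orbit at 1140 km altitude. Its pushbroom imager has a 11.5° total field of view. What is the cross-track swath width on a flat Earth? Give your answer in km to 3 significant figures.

230 km

Half-angle = 11.5°/2 = 5.75°.
Swath width ≈ 2h·tan(θ/2) = 2 × 1140 × tan(5.75°) = 229.6 km.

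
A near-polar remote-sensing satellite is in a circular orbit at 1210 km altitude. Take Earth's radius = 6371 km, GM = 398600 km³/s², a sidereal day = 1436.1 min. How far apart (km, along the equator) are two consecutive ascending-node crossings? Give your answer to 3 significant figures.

3050 km

Semi-major axis a = 6371 + 1210 = 7581 km. Period T = 2π√(a³/μ) = 2π√(7581³/398600) = 6569.0 s = 109.48 min.
During one orbit Earth rotates (6569.0 / 86166) × 360° = 27.45°.
At the equator that is 27.45° × (2π·6371/360) km/° = 27.45 × 111.2 = 3052 km.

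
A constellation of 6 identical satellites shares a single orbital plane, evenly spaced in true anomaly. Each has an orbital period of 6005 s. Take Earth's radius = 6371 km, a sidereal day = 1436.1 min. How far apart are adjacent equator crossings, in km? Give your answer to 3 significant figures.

465 km

Single-satellite node shift = (6005.0/86166) × 360° = 25.09°.
With 6 satellites evenly phased, successive equator crossings are 25.09/6 = 4.181° apart.
That is 4.181 × 111.2 = 465 km at the equator.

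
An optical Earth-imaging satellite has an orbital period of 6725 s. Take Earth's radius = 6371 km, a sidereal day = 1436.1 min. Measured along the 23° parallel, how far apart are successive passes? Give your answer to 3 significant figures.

Node shift per orbit = (6725.0/86166) × 360° = 28.10°.
Equatorial spacing = 28.10 × 111.2 km/° = 3124 km.
At 23° latitude, spacing = 3124 × cos(23°) = 2876 km.

2880 km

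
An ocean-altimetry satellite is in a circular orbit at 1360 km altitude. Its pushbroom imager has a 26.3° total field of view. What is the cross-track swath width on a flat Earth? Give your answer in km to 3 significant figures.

Half-angle = 26.3°/2 = 13.15°.
Swath width ≈ 2h·tan(θ/2) = 2 × 1360 × tan(13.15°) = 635.5 km.

635 km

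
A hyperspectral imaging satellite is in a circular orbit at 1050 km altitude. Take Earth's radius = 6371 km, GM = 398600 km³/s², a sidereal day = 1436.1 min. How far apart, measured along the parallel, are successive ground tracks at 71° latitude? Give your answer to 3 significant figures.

962 km

Semi-major axis a = 6371 + 1050 = 7421 km. Period T = 2π√(a³/μ) = 2π√(7421³/398600) = 6362.2 s = 106.04 min.
Node shift per orbit = (6362.2/86166) × 360° = 26.58°.
Equatorial spacing = 26.58 × 111.2 km/° = 2956 km.
At 71° latitude, spacing = 2956 × cos(71°) = 962 km.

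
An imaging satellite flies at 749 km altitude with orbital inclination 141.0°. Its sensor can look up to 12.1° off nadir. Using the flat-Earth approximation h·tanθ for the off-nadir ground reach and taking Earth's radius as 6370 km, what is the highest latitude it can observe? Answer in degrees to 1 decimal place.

40.4°

Retrograde orbit: the ground track reaches ±(180° − i) = ±(180 − 141.0) = ±39.0°.
Sensor half-swath on the ground ≈ 749·tan(12.1°) = 161 km = 1.44° of latitude.
Maximum observable latitude ≈ 39.0 + 1.44 = 40.4°.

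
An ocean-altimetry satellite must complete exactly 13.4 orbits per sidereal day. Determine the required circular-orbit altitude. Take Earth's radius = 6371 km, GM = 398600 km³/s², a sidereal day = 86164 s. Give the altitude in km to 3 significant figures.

Required period T = 86164 / 13.4 = 6430.1 s.
From T = 2π√(a³/μ): a = (μ T²/4π²)^(1/3) = (398600 × 6430.1² / 4π²)^(1/3) = 7474 km.
Altitude h = a − R = 7474 − 6371 = 1103 km.

1100 km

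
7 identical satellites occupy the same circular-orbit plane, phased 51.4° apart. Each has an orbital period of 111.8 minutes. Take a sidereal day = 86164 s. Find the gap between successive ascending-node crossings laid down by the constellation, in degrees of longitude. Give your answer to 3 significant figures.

T = 111.8 min = 6708.0 s.
Single-satellite node shift = (6708.0/86164) × 360° = 28.03°.
With 7 satellites evenly phased, successive equator crossings are 28.03/7 = 4.004° apart.

4.00°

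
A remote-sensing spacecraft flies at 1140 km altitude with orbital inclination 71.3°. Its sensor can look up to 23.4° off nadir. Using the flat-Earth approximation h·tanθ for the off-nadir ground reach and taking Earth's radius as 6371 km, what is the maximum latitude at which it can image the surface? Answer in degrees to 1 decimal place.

For a prograde orbit the ground track reaches latitude ±i = ±71.3°.
Sensor half-swath on the ground ≈ 1140·tan(23.4°) = 493 km = 4.44° of latitude.
Maximum observable latitude ≈ 71.3 + 4.44 = 75.7°.

75.7°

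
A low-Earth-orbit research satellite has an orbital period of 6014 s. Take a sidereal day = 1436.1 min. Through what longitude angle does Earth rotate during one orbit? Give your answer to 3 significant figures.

During one orbit Earth rotates (6014.0 / 86166) × 360° = 25.13°.

25.1°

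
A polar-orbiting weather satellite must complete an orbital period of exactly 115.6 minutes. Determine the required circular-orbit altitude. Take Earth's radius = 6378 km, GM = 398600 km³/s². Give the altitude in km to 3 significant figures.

T = 115.6 min = 6936.0 s.
From T = 2π√(a³/μ): a = (μ T²/4π²)^(1/3) = (398600 × 6936.0² / 4π²)^(1/3) = 7861 km.
Altitude h = a − R = 7861 − 6378 = 1483 km.

1480 km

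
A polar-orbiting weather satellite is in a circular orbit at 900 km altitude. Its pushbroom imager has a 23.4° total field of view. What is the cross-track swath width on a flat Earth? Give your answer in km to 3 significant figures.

373 km

Half-angle = 23.4°/2 = 11.7°.
Swath width ≈ 2h·tan(θ/2) = 2 × 900 × tan(11.7°) = 372.8 km.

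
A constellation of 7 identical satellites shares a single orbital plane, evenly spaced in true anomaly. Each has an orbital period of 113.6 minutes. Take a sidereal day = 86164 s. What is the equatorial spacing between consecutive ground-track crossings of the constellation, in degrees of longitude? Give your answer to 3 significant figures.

T = 113.6 min = 6816.0 s.
Single-satellite node shift = (6816.0/86164) × 360° = 28.48°.
With 7 satellites evenly phased, successive equator crossings are 28.48/7 = 4.068° apart.

4.07°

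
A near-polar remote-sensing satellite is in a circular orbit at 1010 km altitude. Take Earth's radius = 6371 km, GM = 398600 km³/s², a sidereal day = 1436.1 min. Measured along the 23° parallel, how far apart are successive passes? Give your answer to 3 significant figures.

Semi-major axis a = 6371 + 1010 = 7381 km. Period T = 2π√(a³/μ) = 2π√(7381³/398600) = 6310.8 s = 105.18 min.
Node shift per orbit = (6310.8/86166) × 360° = 26.37°.
Equatorial spacing = 26.37 × 111.2 km/° = 2932 km.
At 23° latitude, spacing = 2932 × cos(23°) = 2699 km.

2700 km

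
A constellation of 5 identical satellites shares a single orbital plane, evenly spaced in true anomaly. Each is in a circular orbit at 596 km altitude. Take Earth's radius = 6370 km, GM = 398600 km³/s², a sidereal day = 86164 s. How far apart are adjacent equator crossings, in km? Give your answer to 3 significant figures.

Semi-major axis a = 6370 + 596 = 6966 km. Period T = 2π√(a³/μ) = 2π√(6966³/398600) = 5786.1 s = 96.44 min.
Single-satellite node shift = (5786.1/86164) × 360° = 24.17°.
With 5 satellites evenly phased, successive equator crossings are 24.17/5 = 4.835° apart.
That is 4.835 × 111.2 = 538 km at the equator.

538 km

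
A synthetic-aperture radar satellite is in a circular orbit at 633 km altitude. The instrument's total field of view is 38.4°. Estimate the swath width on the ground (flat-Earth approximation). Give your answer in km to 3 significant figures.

441 km

Half-angle = 38.4°/2 = 19.2°.
Swath width ≈ 2h·tan(θ/2) = 2 × 633 × tan(19.2°) = 440.9 km.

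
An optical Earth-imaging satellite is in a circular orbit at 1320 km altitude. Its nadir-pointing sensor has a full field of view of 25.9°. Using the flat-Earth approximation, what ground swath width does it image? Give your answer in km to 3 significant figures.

Half-angle = 25.9°/2 = 12.95°.
Swath width ≈ 2h·tan(θ/2) = 2 × 1320 × tan(12.95°) = 607.1 km.

607 km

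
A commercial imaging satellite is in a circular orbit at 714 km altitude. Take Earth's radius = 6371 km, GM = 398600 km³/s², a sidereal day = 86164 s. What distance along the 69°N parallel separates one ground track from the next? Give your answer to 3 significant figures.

988 km

Semi-major axis a = 6371 + 714 = 7085 km. Period T = 2π√(a³/μ) = 2π√(7085³/398600) = 5935.0 s = 98.92 min.
Node shift per orbit = (5935.0/86164) × 360° = 24.80°.
Equatorial spacing = 24.80 × 111.2 km/° = 2757 km.
At 69° latitude, spacing = 2757 × cos(69°) = 988 km.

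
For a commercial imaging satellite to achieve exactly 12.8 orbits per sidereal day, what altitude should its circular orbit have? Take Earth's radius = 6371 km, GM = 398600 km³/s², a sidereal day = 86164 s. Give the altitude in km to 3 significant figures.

1330 km

Required period T = 86164 / 12.8 = 6731.6 s.
From T = 2π√(a³/μ): a = (μ T²/4π²)^(1/3) = (398600 × 6731.6² / 4π²)^(1/3) = 7706 km.
Altitude h = a − R = 7706 − 6371 = 1335 km.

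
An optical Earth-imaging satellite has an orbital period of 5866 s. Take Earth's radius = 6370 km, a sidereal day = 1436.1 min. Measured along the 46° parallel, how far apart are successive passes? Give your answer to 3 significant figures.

Node shift per orbit = (5866.0/86166) × 360° = 24.51°.
Equatorial spacing = 24.51 × 111.2 km/° = 2725 km.
At 46° latitude, spacing = 2725 × cos(46°) = 1893 km.

1890 km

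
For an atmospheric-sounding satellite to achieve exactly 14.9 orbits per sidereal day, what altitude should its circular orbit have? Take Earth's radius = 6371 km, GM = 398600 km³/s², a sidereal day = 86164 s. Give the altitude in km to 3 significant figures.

592 km

Required period T = 86164 / 14.9 = 5782.8 s.
From T = 2π√(a³/μ): a = (μ T²/4π²)^(1/3) = (398600 × 5782.8² / 4π²)^(1/3) = 6963 km.
Altitude h = a − R = 6963 − 6371 = 592 km.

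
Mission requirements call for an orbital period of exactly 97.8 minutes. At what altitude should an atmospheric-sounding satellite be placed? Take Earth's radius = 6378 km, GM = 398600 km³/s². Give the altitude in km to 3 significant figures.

T = 97.8 min = 5868.0 s.
From T = 2π√(a³/μ): a = (μ T²/4π²)^(1/3) = (398600 × 5868.0² / 4π²)^(1/3) = 7032 km.
Altitude h = a − R = 7032 − 6378 = 654 km.

654 km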